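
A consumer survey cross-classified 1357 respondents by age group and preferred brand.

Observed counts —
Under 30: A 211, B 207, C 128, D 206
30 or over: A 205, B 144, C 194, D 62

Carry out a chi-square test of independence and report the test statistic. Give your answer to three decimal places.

Row totals: 752, 605. Column totals: 416, 351, 322, 268. Grand total N = 1357.
Expected counts (row total × column total / N):
  Under 30, A: 752×416/1357 = 230.5321
  Under 30, B: 752×351/1357 = 194.5114
  Under 30, C: 752×322/1357 = 178.4407
  Under 30, D: 752×268/1357 = 148.5158
  30 or over, A: 605×416/1357 = 185.4679
  30 or over, B: 605×351/1357 = 156.4886
  30 or over, C: 605×322/1357 = 143.5593
  30 or over, D: 605×268/1357 = 119.4842
Contributions (O − E)²/E:
  (211 − 230.5321)²/230.5321 = 1.6549
  (207 − 194.5114)²/194.5114 = 0.8018
  (128 − 178.4407)²/178.4407 = 14.2583
  (206 − 148.5158)²/148.5158 = 22.2497
  (205 − 185.4679)²/185.4679 = 2.0570
  (144 − 156.4886)²/156.4886 = 0.9967
  (194 − 143.5593)²/143.5593 = 17.7227
  (62 − 119.4842)²/119.4842 = 27.6558
χ² = 1.6549 + 0.8018 + 14.2583 + 22.2497 + 2.0570 + 0.9967 + 17.7227 + 27.6558 = 87.397

87.397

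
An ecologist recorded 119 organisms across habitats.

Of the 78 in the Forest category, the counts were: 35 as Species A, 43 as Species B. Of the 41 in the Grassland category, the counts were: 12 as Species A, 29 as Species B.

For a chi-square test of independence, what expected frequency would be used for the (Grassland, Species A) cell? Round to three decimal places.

16.193

Row total (Grassland) = 41; column total (Species A) = 47; grand total N = 119.
Expected count = (row total × column total) / N = 41 × 47 / 119 = 16.193.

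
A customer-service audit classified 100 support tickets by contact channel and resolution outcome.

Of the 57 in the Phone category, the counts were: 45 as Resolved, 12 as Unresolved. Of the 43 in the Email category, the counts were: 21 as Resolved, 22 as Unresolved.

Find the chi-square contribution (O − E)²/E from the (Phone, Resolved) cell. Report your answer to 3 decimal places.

1.448

Row total (Phone) = 57; column total (Resolved) = 66; N = 100.
Expected count E = 57 × 66 / 100 = 37.6200.
Contribution = (O − E)²/E = (45 − 37.6200)² / 37.6200 = 1.448.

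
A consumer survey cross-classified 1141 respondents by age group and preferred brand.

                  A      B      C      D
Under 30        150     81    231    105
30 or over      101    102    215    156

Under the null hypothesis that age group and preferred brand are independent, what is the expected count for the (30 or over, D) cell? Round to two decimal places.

131.30

Row total (30 or over) = 574; column total (D) = 261; grand total N = 1141.
Expected count = (row total × column total) / N = 574 × 261 / 1141 = 131.30.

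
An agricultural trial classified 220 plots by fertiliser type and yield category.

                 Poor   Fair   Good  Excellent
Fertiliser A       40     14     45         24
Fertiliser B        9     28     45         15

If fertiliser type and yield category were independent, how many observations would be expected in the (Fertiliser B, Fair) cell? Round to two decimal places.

18.52

Row total (Fertiliser B) = 97; column total (Fair) = 42; grand total N = 220.
Expected count = (row total × column total) / N = 97 × 42 / 220 = 18.52.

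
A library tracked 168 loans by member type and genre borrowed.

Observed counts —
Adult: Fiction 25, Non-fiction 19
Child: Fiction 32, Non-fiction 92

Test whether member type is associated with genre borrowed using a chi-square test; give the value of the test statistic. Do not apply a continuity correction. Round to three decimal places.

13.933

Row totals: 44, 124. Column totals: 57, 111. Grand total N = 168.
Expected counts (row total × column total / N):
  Adult, Fiction: 44×57/168 = 14.9286
  Adult, Non-fiction: 44×111/168 = 29.0714
  Child, Fiction: 124×57/168 = 42.0714
  Child, Non-fiction: 124×111/168 = 81.9286
Contributions (O − E)²/E:
  (25 − 14.9286)²/14.9286 = 6.7945
  (19 − 29.0714)²/29.0714 = 3.4891
  (32 − 42.0714)²/42.0714 = 2.4110
  (92 − 81.9286)²/81.9286 = 1.2381
χ² = 6.7945 + 3.4891 + 2.4110 + 1.2381 = 13.933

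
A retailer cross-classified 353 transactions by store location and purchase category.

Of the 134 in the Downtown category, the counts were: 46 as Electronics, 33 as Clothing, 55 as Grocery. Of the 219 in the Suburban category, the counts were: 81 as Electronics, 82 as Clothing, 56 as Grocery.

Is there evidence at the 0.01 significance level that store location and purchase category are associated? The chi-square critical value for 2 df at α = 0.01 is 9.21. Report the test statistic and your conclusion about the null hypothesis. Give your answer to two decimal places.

Row totals: 134, 219. Column totals: 127, 115, 111. Grand total N = 353.
Expected counts (row total × column total / N):
  Downtown, Electronics: 134×127/353 = 48.20963
  Downtown, Clothing: 134×115/353 = 43.65439
  Downtown, Grocery: 134×111/353 = 42.13598
  Suburban, Electronics: 219×127/353 = 78.79037
  Suburban, Clothing: 219×115/353 = 71.34561
  Suburban, Grocery: 219×111/353 = 68.86402
Contributions (O − E)²/E:
  (46 − 48.20963)²/48.20963 = 0.1013
  (33 − 43.65439)²/43.65439 = 2.6003
  (55 − 42.13598)²/42.13598 = 3.9274
  (81 − 78.79037)²/78.79037 = 0.0620
  (82 − 71.34561)²/71.34561 = 1.5911
  (56 − 68.86402)²/68.86402 = 2.4030
χ² = 0.1013 + 2.6003 + 3.9274 + 0.0620 + 1.5911 + 2.4030 = 10.69
df = (2−1)(3−1) = 2. Since 10.69 > 9.21, reject the null hypothesis of independence at α = 0.01.

10.69; reject H₀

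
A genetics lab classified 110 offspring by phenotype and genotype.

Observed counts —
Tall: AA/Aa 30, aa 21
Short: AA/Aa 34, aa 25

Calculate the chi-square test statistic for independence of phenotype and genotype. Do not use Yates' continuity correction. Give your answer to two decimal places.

Row totals: 51, 59. Column totals: 64, 46. Grand total N = 110.
Expected counts (row total × column total / N):
  Tall, AA/Aa: 51×64/110 = 29.673
  Tall, aa: 51×46/110 = 21.327
  Short, AA/Aa: 59×64/110 = 34.327
  Short, aa: 59×46/110 = 24.673
Contributions (O − E)²/E:
  (30 − 29.673)²/29.673 = 0.0036
  (21 − 21.327)²/21.327 = 0.0050
  (34 − 34.327)²/34.327 = 0.0031
  (25 − 24.673)²/24.673 = 0.0043
χ² = 0.0036 + 0.0050 + 0.0031 + 0.0043 = 0.02

0.02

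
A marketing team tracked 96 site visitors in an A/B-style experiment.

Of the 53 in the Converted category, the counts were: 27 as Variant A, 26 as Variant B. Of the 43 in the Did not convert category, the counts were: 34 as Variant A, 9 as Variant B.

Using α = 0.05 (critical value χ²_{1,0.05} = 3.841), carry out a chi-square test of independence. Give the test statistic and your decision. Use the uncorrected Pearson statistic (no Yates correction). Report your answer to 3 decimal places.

8.107; reject H₀

Row totals: 53, 43. Column totals: 61, 35. Grand total N = 96.
Expected counts (row total × column total / N):
  Converted, Variant A: 53×61/96 = 33.6771
  Converted, Variant B: 53×35/96 = 19.3229
  Did not convert, Variant A: 43×61/96 = 27.3229
  Did not convert, Variant B: 43×35/96 = 15.6771
Contributions (O − E)²/E:
  (27 − 33.6771)²/33.6771 = 1.3239
  (26 − 19.3229)²/19.3229 = 2.3073
  (34 − 27.3229)²/27.3229 = 1.6317
  (9 − 15.6771)²/15.6771 = 2.8439
χ² = 1.3239 + 2.3073 + 1.6317 + 2.8439 = 8.107
df = (2−1)(2−1) = 1. Since 8.107 > 3.841, reject the null hypothesis of independence at α = 0.05.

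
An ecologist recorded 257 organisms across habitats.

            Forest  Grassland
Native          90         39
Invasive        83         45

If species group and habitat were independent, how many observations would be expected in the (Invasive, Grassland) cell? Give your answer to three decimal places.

Row total (Invasive) = 128; column total (Grassland) = 84; grand total N = 257.
Expected count = (row total × column total) / N = 128 × 84 / 257 = 41.837.

41.837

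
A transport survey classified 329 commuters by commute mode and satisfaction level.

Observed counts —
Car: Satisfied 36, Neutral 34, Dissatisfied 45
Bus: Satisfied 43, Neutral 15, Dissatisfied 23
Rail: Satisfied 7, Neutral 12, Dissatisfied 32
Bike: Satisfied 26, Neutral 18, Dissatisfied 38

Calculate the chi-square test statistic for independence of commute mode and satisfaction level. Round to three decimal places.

27.244

Row totals: 115, 81, 51, 82. Column totals: 112, 79, 138. Grand total N = 329.
Expected counts (row total × column total / N):
  Car, Satisfied: 115×112/329 = 39.1489
  Car, Neutral: 115×79/329 = 27.6140
  Car, Dissatisfied: 115×138/329 = 48.2371
  Bus, Satisfied: 81×112/329 = 27.5745
  Bus, Neutral: 81×79/329 = 19.4498
  Bus, Dissatisfied: 81×138/329 = 33.9757
  Rail, Satisfied: 51×112/329 = 17.3617
  Rail, Neutral: 51×79/329 = 12.2462
  Rail, Dissatisfied: 51×138/329 = 21.3921
  Bike, Satisfied: 82×112/329 = 27.9149
  Bike, Neutral: 82×79/329 = 19.6900
  Bike, Dissatisfied: 82×138/329 = 34.3951
Contributions (O − E)²/E:
  (36 − 39.1489)²/39.1489 = 0.2533
  (34 − 27.6140)²/27.6140 = 1.4768
  (45 − 48.2371)²/48.2371 = 0.2172
  (43 − 27.5745)²/27.5745 = 8.6292
  (15 − 19.4498)²/19.4498 = 1.0180
  (23 − 33.9757)²/33.9757 = 3.5457
  (7 − 17.3617)²/17.3617 = 6.1840
  (12 − 12.2462)²/12.2462 = 0.0049
  (32 − 21.3921)²/21.3921 = 5.2602
  (26 − 27.9149)²/27.9149 = 0.1314
  (18 − 19.6900)²/19.6900 = 0.1451
  (38 − 34.3951)²/34.3951 = 0.3778
χ² = 0.2533 + 1.4768 + 0.2172 + 8.6292 + 1.0180 + 3.5457 + 6.1840 + 0.0049 + 5.2602 + 0.1314 + 0.1451 + 0.3778 = 27.244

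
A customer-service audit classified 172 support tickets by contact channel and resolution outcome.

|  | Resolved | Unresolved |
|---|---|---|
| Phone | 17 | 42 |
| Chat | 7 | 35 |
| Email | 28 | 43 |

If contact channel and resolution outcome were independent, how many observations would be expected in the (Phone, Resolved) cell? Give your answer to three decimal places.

17.837

Row total (Phone) = 59; column total (Resolved) = 52; grand total N = 172.
Expected count = (row total × column total) / N = 59 × 52 / 172 = 17.837.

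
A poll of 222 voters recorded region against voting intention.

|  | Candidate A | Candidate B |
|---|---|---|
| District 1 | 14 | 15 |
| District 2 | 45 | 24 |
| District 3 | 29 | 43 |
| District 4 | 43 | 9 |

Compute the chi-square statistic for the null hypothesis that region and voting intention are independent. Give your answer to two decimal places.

24.98

Row totals: 29, 69, 72, 52. Column totals: 131, 91. Grand total N = 222.
Expected counts (row total × column total / N):
  District 1, Candidate A: 29×131/222 = 17.113
  District 1, Candidate B: 29×91/222 = 11.887
  District 2, Candidate A: 69×131/222 = 40.716
  District 2, Candidate B: 69×91/222 = 28.284
  District 3, Candidate A: 72×131/222 = 42.486
  District 3, Candidate B: 72×91/222 = 29.514
  District 4, Candidate A: 52×131/222 = 30.685
  District 4, Candidate B: 52×91/222 = 21.315
Contributions (O − E)²/E:
  (14 − 17.113)²/17.113 = 0.5663
  (15 − 11.887)²/11.887 = 0.8152
  (45 − 40.716)²/40.716 = 0.4507
  (24 − 28.284)²/28.284 = 0.6489
  (29 − 42.486)²/42.486 = 4.2808
  (43 − 29.514)²/29.514 = 6.1622
  (43 − 30.685)²/30.685 = 4.9425
  (9 − 21.315)²/21.315 = 7.1151
χ² = 0.5663 + 0.8152 + 0.4507 + 0.6489 + 4.2808 + 6.1622 + 4.9425 + 7.1151 = 24.98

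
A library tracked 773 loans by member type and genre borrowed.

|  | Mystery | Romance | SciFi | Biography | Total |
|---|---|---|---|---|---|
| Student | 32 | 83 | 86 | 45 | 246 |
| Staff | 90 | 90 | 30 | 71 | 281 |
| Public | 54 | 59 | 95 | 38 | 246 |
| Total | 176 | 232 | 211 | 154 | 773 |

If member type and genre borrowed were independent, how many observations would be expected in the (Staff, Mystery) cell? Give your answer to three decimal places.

63.979

Row total (Staff) = 281; column total (Mystery) = 176; grand total N = 773.
Expected count = (row total × column total) / N = 281 × 176 / 773 = 63.979.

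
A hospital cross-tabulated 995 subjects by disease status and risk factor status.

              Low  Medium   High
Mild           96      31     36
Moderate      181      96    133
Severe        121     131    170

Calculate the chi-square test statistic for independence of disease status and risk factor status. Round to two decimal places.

Row totals: 163, 410, 422. Column totals: 398, 258, 339. Grand total N = 995.
Expected counts (row total × column total / N):
  Mild, Low: 163×398/995 = 65.200
  Mild, Medium: 163×258/995 = 42.265
  Mild, High: 163×339/995 = 55.535
  Moderate, Low: 410×398/995 = 164.000
  Moderate, Medium: 410×258/995 = 106.312
  Moderate, High: 410×339/995 = 139.688
  Severe, Low: 422×398/995 = 168.800
  Severe, Medium: 422×258/995 = 109.423
  Severe, High: 422×339/995 = 143.777
Contributions (O − E)²/E:
  (96 − 65.200)²/65.200 = 14.5497
  (31 − 42.265)²/42.265 = 3.0025
  (36 − 55.535)²/55.535 = 6.8716
  (181 − 164.000)²/164.000 = 1.7622
  (96 − 106.312)²/106.312 = 1.0002
  (133 − 139.688)²/139.688 = 0.3202
  (121 − 168.800)²/168.800 = 13.5358
  (131 − 109.423)²/109.423 = 4.2547
  (170 − 143.777)²/143.777 = 4.7827
χ² = 14.5497 + 3.0025 + 6.8716 + 1.7622 + 1.0002 + 0.3202 + 13.5358 + 4.2547 + 4.7827 = 50.08

50.08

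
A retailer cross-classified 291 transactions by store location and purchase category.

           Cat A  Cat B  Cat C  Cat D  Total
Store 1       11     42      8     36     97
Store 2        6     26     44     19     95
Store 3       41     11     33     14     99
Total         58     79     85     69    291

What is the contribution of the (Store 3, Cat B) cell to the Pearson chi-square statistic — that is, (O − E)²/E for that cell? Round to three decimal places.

Row total (Store 3) = 99; column total (Cat B) = 79; N = 291.
Expected count E = 99 × 79 / 291 = 26.8763.
Contribution = (O − E)²/E = (11 − 26.8763)² / 26.8763 = 9.378.

9.378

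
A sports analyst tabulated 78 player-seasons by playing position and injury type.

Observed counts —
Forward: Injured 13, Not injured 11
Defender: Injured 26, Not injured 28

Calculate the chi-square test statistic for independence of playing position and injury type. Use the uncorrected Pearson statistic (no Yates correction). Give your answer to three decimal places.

Row totals: 24, 54. Column totals: 39, 39. Grand total N = 78.
Expected counts (row total × column total / N):
  Forward, Injured: 24×39/78 = 12.0000
  Forward, Not injured: 24×39/78 = 12.0000
  Defender, Injured: 54×39/78 = 27.0000
  Defender, Not injured: 54×39/78 = 27.0000
Contributions (O − E)²/E:
  (13 − 12.0000)²/12.0000 = 0.0833
  (11 − 12.0000)²/12.0000 = 0.0833
  (26 − 27.0000)²/27.0000 = 0.0370
  (28 − 27.0000)²/27.0000 = 0.0370
χ² = 0.0833 + 0.0833 + 0.0370 + 0.0370 = 0.241

0.241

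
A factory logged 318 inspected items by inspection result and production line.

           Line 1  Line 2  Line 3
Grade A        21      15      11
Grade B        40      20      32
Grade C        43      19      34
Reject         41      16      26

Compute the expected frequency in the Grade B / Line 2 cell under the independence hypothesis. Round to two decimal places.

Row total (Grade B) = 92; column total (Line 2) = 70; grand total N = 318.
Expected count = (row total × column total) / N = 92 × 70 / 318 = 20.25.

20.25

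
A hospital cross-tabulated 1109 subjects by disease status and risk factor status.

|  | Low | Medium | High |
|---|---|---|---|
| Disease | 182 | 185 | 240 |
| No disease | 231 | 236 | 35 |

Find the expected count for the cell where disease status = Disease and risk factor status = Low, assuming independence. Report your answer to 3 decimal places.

226.051

Row total (Disease) = 607; column total (Low) = 413; grand total N = 1109.
Expected count = (row total × column total) / N = 607 × 413 / 1109 = 226.051.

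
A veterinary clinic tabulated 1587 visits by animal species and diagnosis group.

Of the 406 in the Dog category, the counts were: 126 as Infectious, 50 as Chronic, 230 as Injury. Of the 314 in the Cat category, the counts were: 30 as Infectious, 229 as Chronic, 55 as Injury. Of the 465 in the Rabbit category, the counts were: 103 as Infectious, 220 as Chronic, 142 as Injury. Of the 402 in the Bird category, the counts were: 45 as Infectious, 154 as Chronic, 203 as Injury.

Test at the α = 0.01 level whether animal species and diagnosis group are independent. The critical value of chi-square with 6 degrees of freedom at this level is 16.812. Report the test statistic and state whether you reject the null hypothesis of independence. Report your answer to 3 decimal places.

Row totals: 406, 314, 465, 402. Column totals: 304, 653, 630. Grand total N = 1587.
Expected counts (row total × column total / N):
  Dog, Infectious: 406×304/1587 = 77.7719
  Dog, Chronic: 406×653/1587 = 167.0561
  Dog, Injury: 406×630/1587 = 161.1720
  Cat, Infectious: 314×304/1587 = 60.1487
  Cat, Chronic: 314×653/1587 = 129.2010
  Cat, Injury: 314×630/1587 = 124.6503
  Rabbit, Infectious: 465×304/1587 = 89.0737
  Rabbit, Chronic: 465×653/1587 = 191.3327
  Rabbit, Injury: 465×630/1587 = 184.5936
  Bird, Infectious: 402×304/1587 = 77.0057
  Bird, Chronic: 402×653/1587 = 165.4102
  Bird, Injury: 402×630/1587 = 159.5841
Contributions (O − E)²/E:
  (126 − 77.7719)²/77.7719 = 29.9073
  (50 − 167.0561)²/167.0561 = 82.0211
  (230 − 161.1720)²/161.1720 = 29.3928
  (30 − 60.1487)²/60.1487 = 15.1116
  (229 − 129.2010)²/129.2010 = 77.0880
  (55 − 124.6503)²/124.6503 = 38.9182
  (103 − 89.0737)²/89.0737 = 2.1773
  (220 − 191.3327)²/191.3327 = 4.2952
  (142 − 184.5936)²/184.5936 = 9.8282
  (45 − 77.0057)²/77.0057 = 13.3025
  (154 − 165.4102)²/165.4102 = 0.7871
  (203 − 159.5841)²/159.5841 = 11.8116
χ² = 29.9073 + 82.0211 + 29.3928 + 15.1116 + 77.0880 + 38.9182 + 2.1773 + 4.2952 + 9.8282 + 13.3025 + 0.7871 + 11.8116 = 314.641
df = (4−1)(3−1) = 6. Since 314.641 > 16.812, reject the null hypothesis of independence at α = 0.01.

314.641; reject H₀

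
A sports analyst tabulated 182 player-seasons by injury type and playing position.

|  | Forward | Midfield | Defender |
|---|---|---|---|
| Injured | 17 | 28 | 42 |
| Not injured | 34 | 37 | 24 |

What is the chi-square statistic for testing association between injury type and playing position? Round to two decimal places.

11.49

Row totals: 87, 95. Column totals: 51, 65, 66. Grand total N = 182.
Expected counts (row total × column total / N):
  Injured, Forward: 87×51/182 = 24.379
  Injured, Midfield: 87×65/182 = 31.071
  Injured, Defender: 87×66/182 = 31.549
  Not injured, Forward: 95×51/182 = 26.621
  Not injured, Midfield: 95×65/182 = 33.929
  Not injured, Defender: 95×66/182 = 34.451
Contributions (O − E)²/E:
  (17 − 24.379)²/24.379 = 2.2335
  (28 − 31.071)²/31.071 = 0.3035
  (42 − 31.549)²/31.549 = 3.4620
  (34 − 26.621)²/26.621 = 2.0454
  (37 − 33.929)²/33.929 = 0.2780
  (24 − 34.451)²/34.451 = 3.1704
χ² = 2.2335 + 0.3035 + 3.4620 + 2.0454 + 0.2780 + 3.1704 = 11.49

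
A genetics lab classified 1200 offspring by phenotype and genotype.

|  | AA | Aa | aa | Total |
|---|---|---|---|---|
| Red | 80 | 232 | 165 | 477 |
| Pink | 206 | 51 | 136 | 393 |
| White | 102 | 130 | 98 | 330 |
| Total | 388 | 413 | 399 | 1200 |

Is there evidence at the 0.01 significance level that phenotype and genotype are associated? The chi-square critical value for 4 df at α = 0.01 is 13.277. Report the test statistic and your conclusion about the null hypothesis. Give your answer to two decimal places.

Grand total N = 1200.
Expected counts (row total × column total / N):
  Red, AA: 477×388/1200 = 154.230
  Red, Aa: 477×413/1200 = 164.167
  Red, aa: 477×399/1200 = 158.602
  Pink, AA: 393×388/1200 = 127.070
  Pink, Aa: 393×413/1200 = 135.257
  Pink, aa: 393×399/1200 = 130.673
  White, AA: 330×388/1200 = 106.700
  White, Aa: 330×413/1200 = 113.575
  White, aa: 330×399/1200 = 109.725
Contributions (O − E)²/E:
  (80 − 154.230)²/154.230 = 35.7265
  (232 − 164.167)²/164.167 = 28.0283
  (165 − 158.602)²/158.602 = 0.2581
  (206 − 127.070)²/127.070 = 49.0277
  (51 − 135.257)²/135.257 = 52.4871
  (136 − 130.673)²/130.673 = 0.2172
  (102 − 106.700)²/106.700 = 0.2070
  (130 − 113.575)²/113.575 = 2.3754
  (98 − 109.725)²/109.725 = 1.2529
χ² = 35.7265 + 28.0283 + 0.2581 + 49.0277 + 52.4871 + 0.2172 + 0.2070 + 2.3754 + 1.2529 = 169.58
df = (3−1)(3−1) = 4. Since 169.58 > 13.277, reject the null hypothesis of independence at α = 0.01.

169.58; reject H₀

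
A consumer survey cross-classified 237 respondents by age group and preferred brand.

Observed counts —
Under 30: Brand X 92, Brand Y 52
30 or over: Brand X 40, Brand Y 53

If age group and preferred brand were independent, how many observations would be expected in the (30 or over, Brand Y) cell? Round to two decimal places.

Row total (30 or over) = 93; column total (Brand Y) = 105; grand total N = 237.
Expected count = (row total × column total) / N = 93 × 105 / 237 = 41.20.

41.20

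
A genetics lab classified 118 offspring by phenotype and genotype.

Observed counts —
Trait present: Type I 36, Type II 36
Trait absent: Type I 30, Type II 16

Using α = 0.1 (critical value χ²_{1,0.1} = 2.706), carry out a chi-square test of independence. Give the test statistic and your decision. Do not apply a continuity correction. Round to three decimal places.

2.637; fail to reject H₀

Row totals: 72, 46. Column totals: 66, 52. Grand total N = 118.
Expected counts (row total × column total / N):
  Trait present, Type I: 72×66/118 = 40.2712
  Trait present, Type II: 72×52/118 = 31.7288
  Trait absent, Type I: 46×66/118 = 25.7288
  Trait absent, Type II: 46×52/118 = 20.2712
Contributions (O − E)²/E:
  (36 − 40.2712)²/40.2712 = 0.4530
  (36 − 31.7288)²/31.7288 = 0.5750
  (30 − 25.7288)²/25.7288 = 0.7091
  (16 − 20.2712)²/20.2712 = 0.9000
χ² = 0.4530 + 0.5750 + 0.7091 + 0.9000 = 2.637
df = (2−1)(2−1) = 1. Since 2.637 < 2.706, fail to reject the null hypothesis of independence at α = 0.1.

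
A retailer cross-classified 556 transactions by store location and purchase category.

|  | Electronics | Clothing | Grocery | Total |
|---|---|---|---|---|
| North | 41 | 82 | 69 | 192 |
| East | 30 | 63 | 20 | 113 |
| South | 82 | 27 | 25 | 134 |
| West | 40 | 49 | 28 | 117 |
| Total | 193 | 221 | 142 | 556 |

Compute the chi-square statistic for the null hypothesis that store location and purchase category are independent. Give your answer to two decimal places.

73.36

Grand total N = 556.
Expected counts (row total × column total / N):
  North, Electronics: 192×193/556 = 66.647
  North, Clothing: 192×221/556 = 76.317
  North, Grocery: 192×142/556 = 49.036
  East, Electronics: 113×193/556 = 39.225
  East, Clothing: 113×221/556 = 44.915
  East, Grocery: 113×142/556 = 28.860
  South, Electronics: 134×193/556 = 46.514
  South, Clothing: 134×221/556 = 53.263
  South, Grocery: 134×142/556 = 34.223
  West, Electronics: 117×193/556 = 40.613
  West, Clothing: 117×221/556 = 46.505
  West, Grocery: 117×142/556 = 29.881
Contributions (O − E)²/E:
  (41 − 66.647)²/66.647 = 9.8694
  (82 − 76.317)²/76.317 = 0.4232
  (69 − 49.036)²/49.036 = 8.1279
  (30 − 39.225)²/39.225 = 2.1696
  (63 − 44.915)²/44.915 = 7.2819
  (20 − 28.860)²/28.860 = 2.7200
  (82 − 46.514)²/46.514 = 27.0726
  (27 − 53.263)²/53.263 = 12.9498
  (25 − 34.223)²/34.223 = 2.4856
  (40 − 40.613)²/40.613 = 0.0093
  (49 − 46.505)²/46.505 = 0.1339
  (28 − 29.881)²/29.881 = 0.1184
χ² = 9.8694 + 0.4232 + 8.1279 + 2.1696 + 7.2819 + 2.7200 + 27.0726 + 12.9498 + 2.4856 + 0.0093 + 0.1339 + 0.1184 = 73.36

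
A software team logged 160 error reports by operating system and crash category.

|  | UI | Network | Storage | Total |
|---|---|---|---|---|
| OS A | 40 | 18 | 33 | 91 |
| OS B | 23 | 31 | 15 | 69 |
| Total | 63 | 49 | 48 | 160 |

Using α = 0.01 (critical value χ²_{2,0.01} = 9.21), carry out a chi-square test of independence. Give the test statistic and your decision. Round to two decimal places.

11.99; reject H₀

Grand total N = 160.
Expected counts (row total × column total / N):
  OS A, UI: 91×63/160 = 35.831
  OS A, Network: 91×49/160 = 27.869
  OS A, Storage: 91×48/160 = 27.300
  OS B, UI: 69×63/160 = 27.169
  OS B, Network: 69×49/160 = 21.131
  OS B, Storage: 69×48/160 = 20.700
Contributions (O − E)²/E:
  (40 − 35.831)²/35.831 = 0.4851
  (18 − 27.869)²/27.869 = 3.4948
  (33 − 27.300)²/27.300 = 1.1901
  (23 − 27.169)²/27.169 = 0.6397
  (31 − 21.131)²/21.131 = 4.6092
  (15 − 20.700)²/20.700 = 1.5696
χ² = 0.4851 + 3.4948 + 1.1901 + 0.6397 + 4.6092 + 1.5696 = 11.99
df = (2−1)(3−1) = 2. Since 11.99 > 9.21, reject the null hypothesis of independence at α = 0.01.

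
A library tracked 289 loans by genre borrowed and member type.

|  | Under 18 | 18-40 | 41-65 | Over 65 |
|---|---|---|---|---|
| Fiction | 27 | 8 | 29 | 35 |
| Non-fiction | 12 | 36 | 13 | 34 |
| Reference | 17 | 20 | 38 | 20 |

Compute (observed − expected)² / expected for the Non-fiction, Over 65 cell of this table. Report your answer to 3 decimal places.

Row total (Non-fiction) = 95; column total (Over 65) = 89; N = 289.
Expected count E = 95 × 89 / 289 = 29.2561.
Contribution = (O − E)²/E = (34 − 29.2561)² / 29.2561 = 0.769.

0.769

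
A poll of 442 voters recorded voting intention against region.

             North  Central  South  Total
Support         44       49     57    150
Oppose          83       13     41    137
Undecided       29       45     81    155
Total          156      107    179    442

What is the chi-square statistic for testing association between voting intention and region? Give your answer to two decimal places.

Grand total N = 442.
Expected counts (row total × column total / N):
  Support, North: 150×156/442 = 52.941
  Support, Central: 150×107/442 = 36.312
  Support, South: 150×179/442 = 60.747
  Oppose, North: 137×156/442 = 48.353
  Oppose, Central: 137×107/442 = 33.165
  Oppose, South: 137×179/442 = 55.482
  Undecided, North: 155×156/442 = 54.706
  Undecided, Central: 155×107/442 = 37.523
  Undecided, South: 155×179/442 = 62.771
Contributions (O − E)²/E:
  (44 − 52.941)²/52.941 = 1.5100
  (49 − 36.312)²/36.312 = 4.4334
  (57 − 60.747)²/60.747 = 0.2311
  (83 − 48.353)²/48.353 = 24.8261
  (13 − 33.165)²/33.165 = 12.2607
  (41 − 55.482)²/55.482 = 3.7801
  (29 − 54.706)²/54.706 = 12.0791
  (45 − 37.523)²/37.523 = 1.4899
  (81 − 62.771)²/62.771 = 5.2938
χ² = 1.5100 + 4.4334 + 0.2311 + 24.8261 + 12.2607 + 3.7801 + 12.0791 + 1.4899 + 5.2938 = 65.90

65.90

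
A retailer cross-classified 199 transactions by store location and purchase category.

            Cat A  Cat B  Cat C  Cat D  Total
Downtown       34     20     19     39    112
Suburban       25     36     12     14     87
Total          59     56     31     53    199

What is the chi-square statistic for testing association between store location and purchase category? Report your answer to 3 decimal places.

Grand total N = 199.
Expected counts (row total × column total / N):
  Downtown, Cat A: 112×59/199 = 33.2060
  Downtown, Cat B: 112×56/199 = 31.5176
  Downtown, Cat C: 112×31/199 = 17.4472
  Downtown, Cat D: 112×53/199 = 29.8291
  Suburban, Cat A: 87×59/199 = 25.7940
  Suburban, Cat B: 87×56/199 = 24.4824
  Suburban, Cat C: 87×31/199 = 13.5528
  Suburban, Cat D: 87×53/199 = 23.1709
Contributions (O − E)²/E:
  (34 − 33.2060)²/33.2060 = 0.0190
  (20 − 31.5176)²/31.5176 = 4.2089
  (19 − 17.4472)²/17.4472 = 0.1382
  (39 − 29.8291)²/29.8291 = 2.8196
  (25 − 25.7940)²/25.7940 = 0.0244
  (36 − 24.4824)²/24.4824 = 5.4184
  (12 − 13.5528)²/13.5528 = 0.1779
  (14 − 23.1709)²/23.1709 = 3.6298
χ² = 0.0190 + 4.2089 + 0.1382 + 2.8196 + 0.0244 + 5.4184 + 0.1779 + 3.6298 = 16.436

16.436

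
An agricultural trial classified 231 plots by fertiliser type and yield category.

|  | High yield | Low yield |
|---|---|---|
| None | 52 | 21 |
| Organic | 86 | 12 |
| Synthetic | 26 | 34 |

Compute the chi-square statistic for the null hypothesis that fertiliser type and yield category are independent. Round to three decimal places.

35.666

Row totals: 73, 98, 60. Column totals: 164, 67. Grand total N = 231.
Expected counts (row total × column total / N):
  None, High yield: 73×164/231 = 51.8268
  None, Low yield: 73×67/231 = 21.1732
  Organic, High yield: 98×164/231 = 69.5758
  Organic, Low yield: 98×67/231 = 28.4242
  Synthetic, High yield: 60×164/231 = 42.5974
  Synthetic, Low yield: 60×67/231 = 17.4026
Contributions (O − E)²/E:
  (52 − 51.8268)²/51.8268 = 0.0006
  (21 − 21.1732)²/21.1732 = 0.0014
  (86 − 69.5758)²/69.5758 = 3.8771
  (12 − 28.4242)²/28.4242 = 9.4903
  (26 − 42.5974)²/42.5974 = 6.4669
  (34 − 17.4026)²/17.4026 = 15.8295
χ² = 0.0006 + 0.0014 + 3.8771 + 9.4903 + 6.4669 + 15.8295 = 35.666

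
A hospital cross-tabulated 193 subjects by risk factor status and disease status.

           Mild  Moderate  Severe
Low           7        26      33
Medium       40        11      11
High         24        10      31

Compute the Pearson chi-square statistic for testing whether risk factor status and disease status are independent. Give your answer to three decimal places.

45.175

Row totals: 66, 62, 65. Column totals: 71, 47, 75. Grand total N = 193.
Expected counts (row total × column total / N):
  Low, Mild: 66×71/193 = 24.27979
  Low, Moderate: 66×47/193 = 16.07254
  Low, Severe: 66×75/193 = 25.64767
  Medium, Mild: 62×71/193 = 22.80829
  Medium, Moderate: 62×47/193 = 15.09845
  Medium, Severe: 62×75/193 = 24.09326
  High, Mild: 65×71/193 = 23.91192
  High, Moderate: 65×47/193 = 15.82902
  High, Severe: 65×75/193 = 25.25907
Contributions (O − E)²/E:
  (7 − 24.27979)²/24.27979 = 12.2979
  (26 − 16.07254)²/16.07254 = 6.1319
  (33 − 25.64767)²/25.64767 = 2.1077
  (40 − 22.80829)²/22.80829 = 12.9582
  (11 − 15.09845)²/15.09845 = 1.1125
  (11 − 24.09326)²/24.09326 = 7.1154
  (24 − 23.91192)²/23.91192 = 0.0003
  (10 − 15.82902)²/15.82902 = 2.1465
  (31 − 25.25907)²/25.25907 = 1.3048
χ² = 12.2979 + 6.1319 + 2.1077 + 12.9582 + 1.1125 + 7.1154 + 0.0003 + 2.1465 + 1.3048 = 45.175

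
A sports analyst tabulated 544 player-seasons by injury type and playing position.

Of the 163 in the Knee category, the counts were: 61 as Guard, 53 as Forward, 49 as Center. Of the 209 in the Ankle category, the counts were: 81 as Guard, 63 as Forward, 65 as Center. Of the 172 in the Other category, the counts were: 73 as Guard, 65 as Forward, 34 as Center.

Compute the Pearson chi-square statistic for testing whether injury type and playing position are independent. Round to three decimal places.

7.434

Row totals: 163, 209, 172. Column totals: 215, 181, 148. Grand total N = 544.
Expected counts (row total × column total / N):
  Knee, Guard: 163×215/544 = 64.4210
  Knee, Forward: 163×181/544 = 54.2335
  Knee, Center: 163×148/544 = 44.3456
  Ankle, Guard: 209×215/544 = 82.6011
  Ankle, Forward: 209×181/544 = 69.5386
  Ankle, Center: 209×148/544 = 56.8603
  Other, Guard: 172×215/544 = 67.9779
  Other, Forward: 172×181/544 = 57.2279
  Other, Center: 172×148/544 = 46.7941
Contributions (O − E)²/E:
  (61 − 64.4210)²/64.4210 = 0.1817
  (53 − 54.2335)²/54.2335 = 0.0281
  (49 − 44.3456)²/44.3456 = 0.4885
  (81 − 82.6011)²/82.6011 = 0.0310
  (63 − 69.5386)²/69.5386 = 0.6148
  (65 − 56.8603)²/56.8603 = 1.1652
  (73 − 67.9779)²/67.9779 = 0.3710
  (65 − 57.2279)²/57.2279 = 1.0555
  (34 − 46.7941)²/46.7941 = 3.4981
χ² = 0.1817 + 0.0281 + 0.4885 + 0.0310 + 0.6148 + 1.1652 + 0.3710 + 1.0555 + 3.4981 = 7.434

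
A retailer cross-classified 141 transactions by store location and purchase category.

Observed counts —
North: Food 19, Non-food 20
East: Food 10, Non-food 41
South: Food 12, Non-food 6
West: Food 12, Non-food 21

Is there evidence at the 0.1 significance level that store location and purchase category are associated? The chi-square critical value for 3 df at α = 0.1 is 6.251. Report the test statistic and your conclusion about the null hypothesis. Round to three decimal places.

15.596; reject H₀

Row totals: 39, 51, 18, 33. Column totals: 53, 88. Grand total N = 141.
Expected counts (row total × column total / N):
  North, Food: 39×53/141 = 14.6596
  North, Non-food: 39×88/141 = 24.3404
  East, Food: 51×53/141 = 19.1702
  East, Non-food: 51×88/141 = 31.8298
  South, Food: 18×53/141 = 6.7660
  South, Non-food: 18×88/141 = 11.2340
  West, Food: 33×53/141 = 12.4043
  West, Non-food: 33×88/141 = 20.5957
Contributions (O − E)²/E:
  (19 − 14.6596)²/14.6596 = 1.2851
  (20 − 24.3404)²/24.3404 = 0.7740
  (10 − 19.1702)²/19.1702 = 4.3866
  (41 − 31.8298)²/31.8298 = 2.6419
  (12 − 6.7660)²/6.7660 = 4.0489
  (6 − 11.2340)²/11.2340 = 2.4386
  (12 − 12.4043)²/12.4043 = 0.0132
  (21 − 20.5957)²/20.5957 = 0.0079
χ² = 1.2851 + 0.7740 + 4.3866 + 2.6419 + 4.0489 + 2.4386 + 0.0132 + 0.0079 = 15.596
df = (4−1)(2−1) = 3. Since 15.596 > 6.251, reject the null hypothesis of independence at α = 0.1.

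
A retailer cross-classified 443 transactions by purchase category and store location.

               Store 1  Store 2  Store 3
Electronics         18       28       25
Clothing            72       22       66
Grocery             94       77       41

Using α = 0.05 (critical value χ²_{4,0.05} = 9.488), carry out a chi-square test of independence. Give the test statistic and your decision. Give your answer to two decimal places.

Row totals: 71, 160, 212. Column totals: 184, 127, 132. Grand total N = 443.
Expected counts (row total × column total / N):
  Electronics, Store 1: 71×184/443 = 29.490
  Electronics, Store 2: 71×127/443 = 20.354
  Electronics, Store 3: 71×132/443 = 21.156
  Clothing, Store 1: 160×184/443 = 66.456
  Clothing, Store 2: 160×127/443 = 45.869
  Clothing, Store 3: 160×132/443 = 47.675
  Grocery, Store 1: 212×184/443 = 88.054
  Grocery, Store 2: 212×127/443 = 60.777
  Grocery, Store 3: 212×132/443 = 63.169
Contributions (O − E)²/E:
  (18 − 29.490)²/29.490 = 4.4768
  (28 − 20.354)²/20.354 = 2.8722
  (25 − 21.156)²/21.156 = 0.6984
  (72 − 66.456)²/66.456 = 0.4625
  (22 − 45.869)²/45.869 = 12.4208
  (66 − 47.675)²/47.675 = 7.0436
  (94 − 88.054)²/88.054 = 0.4015
  (77 − 60.777)²/60.777 = 4.3304
  (41 − 63.169)²/63.169 = 7.7802
χ² = 4.4768 + 2.8722 + 0.6984 + 0.4625 + 12.4208 + 7.0436 + 0.4015 + 4.3304 + 7.7802 = 40.49
df = (3−1)(3−1) = 4. Since 40.49 > 9.488, reject the null hypothesis of independence at α = 0.05.

40.49; reject H₀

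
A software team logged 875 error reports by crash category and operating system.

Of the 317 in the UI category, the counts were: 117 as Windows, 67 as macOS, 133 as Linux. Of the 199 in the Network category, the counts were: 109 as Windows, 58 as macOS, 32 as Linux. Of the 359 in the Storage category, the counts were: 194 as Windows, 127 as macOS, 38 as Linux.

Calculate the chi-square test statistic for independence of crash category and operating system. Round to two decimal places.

Row totals: 317, 199, 359. Column totals: 420, 252, 203. Grand total N = 875.
Expected counts (row total × column total / N):
  UI, Windows: 317×420/875 = 152.160
  UI, macOS: 317×252/875 = 91.296
  UI, Linux: 317×203/875 = 73.544
  Network, Windows: 199×420/875 = 95.520
  Network, macOS: 199×252/875 = 57.312
  Network, Linux: 199×203/875 = 46.168
  Storage, Windows: 359×420/875 = 172.320
  Storage, macOS: 359×252/875 = 103.392
  Storage, Linux: 359×203/875 = 83.288
Contributions (O − E)²/E:
  (117 − 152.160)²/152.160 = 8.1245
  (67 − 91.296)²/91.296 = 6.4657
  (133 − 73.544)²/73.544 = 48.0667
  (109 − 95.520)²/95.520 = 1.9023
  (58 − 57.312)²/57.312 = 0.0083
  (32 − 46.168)²/46.168 = 4.3479
  (194 − 172.320)²/172.320 = 2.7276
  (127 − 103.392)²/103.392 = 5.3905
  (38 − 83.288)²/83.288 = 24.6254
χ² = 8.1245 + 6.4657 + 48.0667 + 1.9023 + 0.0083 + 4.3479 + 2.7276 + 5.3905 + 24.6254 = 101.66

101.66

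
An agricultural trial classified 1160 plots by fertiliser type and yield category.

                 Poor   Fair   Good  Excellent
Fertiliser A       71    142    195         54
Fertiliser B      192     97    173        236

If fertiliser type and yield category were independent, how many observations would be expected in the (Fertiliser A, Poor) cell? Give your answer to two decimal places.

104.75

Row total (Fertiliser A) = 462; column total (Poor) = 263; grand total N = 1160.
Expected count = (row total × column total) / N = 462 × 263 / 1160 = 104.75.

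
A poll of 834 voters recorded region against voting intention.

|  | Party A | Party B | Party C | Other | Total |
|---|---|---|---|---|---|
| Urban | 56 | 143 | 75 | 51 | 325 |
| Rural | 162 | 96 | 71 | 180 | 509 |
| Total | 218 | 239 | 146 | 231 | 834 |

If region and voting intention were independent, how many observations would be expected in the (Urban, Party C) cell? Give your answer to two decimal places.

Row total (Urban) = 325; column total (Party C) = 146; grand total N = 834.
Expected count = (row total × column total) / N = 325 × 146 / 834 = 56.89.

56.89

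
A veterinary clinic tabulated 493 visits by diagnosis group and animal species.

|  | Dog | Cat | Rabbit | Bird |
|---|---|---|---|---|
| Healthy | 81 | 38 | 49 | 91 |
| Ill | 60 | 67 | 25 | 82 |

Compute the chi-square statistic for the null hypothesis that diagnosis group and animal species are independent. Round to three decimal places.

Row totals: 259, 234. Column totals: 141, 105, 74, 173. Grand total N = 493.
Expected counts (row total × column total / N):
  Healthy, Dog: 259×141/493 = 74.0751
  Healthy, Cat: 259×105/493 = 55.1623
  Healthy, Rabbit: 259×74/493 = 38.8763
  Healthy, Bird: 259×173/493 = 90.8864
  Ill, Dog: 234×141/493 = 66.9249
  Ill, Cat: 234×105/493 = 49.8377
  Ill, Rabbit: 234×74/493 = 35.1237
  Ill, Bird: 234×173/493 = 82.1136
Contributions (O − E)²/E:
  (81 − 74.0751)²/74.0751 = 0.6474
  (38 − 55.1623)²/55.1623 = 5.3396
  (49 − 38.8763)²/38.8763 = 2.6363
  (91 − 90.8864)²/90.8864 = 0.0001
  (60 − 66.9249)²/66.9249 = 0.7165
  (67 − 49.8377)²/49.8377 = 5.9101
  (25 − 35.1237)²/35.1237 = 2.9180
  (82 − 82.1136)²/82.1136 = 0.0002
χ² = 0.6474 + 5.3396 + 2.6363 + 0.0001 + 0.7165 + 5.9101 + 2.9180 + 0.0002 = 18.168

18.168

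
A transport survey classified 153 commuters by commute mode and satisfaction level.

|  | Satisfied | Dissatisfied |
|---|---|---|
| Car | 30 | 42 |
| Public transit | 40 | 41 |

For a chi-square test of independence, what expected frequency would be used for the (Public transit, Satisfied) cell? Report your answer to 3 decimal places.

Row total (Public transit) = 81; column total (Satisfied) = 70; grand total N = 153.
Expected count = (row total × column total) / N = 81 × 70 / 153 = 37.059.

37.059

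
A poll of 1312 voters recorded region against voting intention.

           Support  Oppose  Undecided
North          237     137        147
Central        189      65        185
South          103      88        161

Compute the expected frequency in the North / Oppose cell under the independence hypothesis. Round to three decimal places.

115.160

Row total (North) = 521; column total (Oppose) = 290; grand total N = 1312.
Expected count = (row total × column total) / N = 521 × 290 / 1312 = 115.160.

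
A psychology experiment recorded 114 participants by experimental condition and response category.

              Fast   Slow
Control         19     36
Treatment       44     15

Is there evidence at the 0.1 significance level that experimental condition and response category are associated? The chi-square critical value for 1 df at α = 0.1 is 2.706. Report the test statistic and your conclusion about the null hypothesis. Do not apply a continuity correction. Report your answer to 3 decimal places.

18.450; reject H₀

Row totals: 55, 59. Column totals: 63, 51. Grand total N = 114.
Expected counts (row total × column total / N):
  Control, Fast: 55×63/114 = 30.3947
  Control, Slow: 55×51/114 = 24.6053
  Treatment, Fast: 59×63/114 = 32.6053
  Treatment, Slow: 59×51/114 = 26.3947
Contributions (O − E)²/E:
  (19 − 30.3947)²/30.3947 = 4.2718
  (36 − 24.6053)²/24.6053 = 5.2769
  (44 − 32.6053)²/32.6053 = 3.9821
  (15 − 26.3947)²/26.3947 = 4.9191
χ² = 4.2718 + 5.2769 + 3.9821 + 4.9191 = 18.450
df = (2−1)(2−1) = 1. Since 18.450 > 2.706, reject the null hypothesis of independence at α = 0.1.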